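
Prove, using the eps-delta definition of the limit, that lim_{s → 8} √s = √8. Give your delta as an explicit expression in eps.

Suppose eps > 0. We want delta > 0 such that 0 < |s − 8| < delta implies |√s − √8| < eps.
Multiplying by the conjugate, |√s − √8| = |s − 8|/(√s + √8).
Restrict delta ≤ 8 so that |s − 8| < 8 forces s > 0, and then √s + √8 > √8.
Hence |√s − √8| < |s − 8|/√8, which is < eps once |s − 8| < √8·eps.
Take delta = min(8, √8·eps). If 0 < |s − 8| < delta then s > 0 and |√s − √8| < |s − 8|/√8 < eps.

delta = min(8, √8·eps)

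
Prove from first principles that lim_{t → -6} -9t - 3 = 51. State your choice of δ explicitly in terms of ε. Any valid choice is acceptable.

δ = ε/9

Let ε > 0. We need δ > 0 so that 0 < |t + 6| < δ implies |(-9t - 3) − 51| < ε.
Since (-9t - 3) − 51 = -9(t + 6), we have |(-9t - 3) − 51| = 9|t + 6|.
So 9|t + 6| < ε exactly when |t + 6| < ε/9.
Take δ = ε/9. If 0 < |t + 6| < δ then |(-9t - 3) − 51| = 9|t + 6| < 9·(ε/9) = ε.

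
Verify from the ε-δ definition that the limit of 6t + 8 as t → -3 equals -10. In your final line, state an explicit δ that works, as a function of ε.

δ = ε/6

Suppose ε > 0. We need δ > 0 so that 0 < |t + 3| < δ implies |(6t + 8) + 10| < ε.
Since (6t + 8) + 10 = 6(t + 3), we have |(6t + 8) + 10| = 6|t + 3|.
Thus it suffices that |t + 3| < ε/6.
Take δ = ε/6. If 0 < |t + 3| < δ then |(6t + 8) + 10| = 6|t + 3| < 6·(ε/6) = ε.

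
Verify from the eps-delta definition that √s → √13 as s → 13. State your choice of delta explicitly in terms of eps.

Fix eps > 0. We want delta > 0 such that 0 < |s − 13| < delta implies |√s − √13| < eps.
Multiplying by the conjugate, |√s − √13| = |s − 13|/(√s + √13).
Restrict delta ≤ 13 so that |s − 13| < 13 forces s > 0, and then √s + √13 > √13.
Hence |√s − √13| < |s − 13|/√13, which is < eps once |s − 13| < √13·eps.
Take delta = min(13, √13·eps). If 0 < |s − 13| < delta then s > 0 and |√s − √13| < |s − 13|/√13 < eps.

delta = min(13, √13·eps)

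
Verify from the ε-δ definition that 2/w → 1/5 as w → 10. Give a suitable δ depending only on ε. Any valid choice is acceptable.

δ = min(5, 25ε)

Let ε > 0. We seek δ > 0 such that 0 < |w − 10| < δ implies |2/w − (1/5)| < ε.
|2/w − (1/5)| = 2·|10 − w|/(10·|w|) = 2|w − 10|/(10|w|).
Restrict δ ≤ 5. Then |w − 10| < 5 gives |w| > 5, so 10|w| > 50.
Then |2/w − (1/5)| < 2|w − 10|/50, which is < ε when |w − 10| < 25ε.
Take δ = min(5, 25ε). Then 0 < |w − 10| < δ gives both |w − 10| < 5 and |w − 10| < 25ε, so |2/w − (1/5)| < ε.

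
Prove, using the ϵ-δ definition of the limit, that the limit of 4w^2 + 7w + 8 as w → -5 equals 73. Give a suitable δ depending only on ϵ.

δ = min(1, ϵ/37)

Fix ϵ > 0. We want δ > 0 such that 0 < |w + 5| < δ implies |(4w^2 + 7w + 8) − 73| < ϵ.
(4w^2 + 7w + 8) − 73 = 4w^2 + 7w - 65 = (w + 5)(4w - 13).
So |(4w^2 + 7w + 8) − 73| = |w + 5|·|4w - 13|.
Assume first that |w + 5| < 1, so |w| < 6. Then |4w - 13| ≤ 4·6 + 13 = 37.
Hence |(4w^2 + 7w + 8) − 73| ≤ 37|w + 5| < ϵ provided |w + 5| < ϵ/37.
Take δ = min(1, ϵ/37). Then 0 < |w + 5| < δ gives both |w + 5| < 1 and |w + 5| < ϵ/37, so |(4w^2 + 7w + 8) − 73| < ϵ.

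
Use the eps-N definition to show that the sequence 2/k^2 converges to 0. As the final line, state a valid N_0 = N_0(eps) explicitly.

N_0 = (2/eps)^{1/2}

Suppose eps > 0. For k ≥ 1, |2/k^2 − 0| = 2/k^2.
2/k^2 < eps ⇔ k^2 > 2/eps ⇔ k > (2/eps)^{1/2}.
Take N_0 = (2/eps)^{1/2}. Then k > N_0 implies 2/k^2 < eps.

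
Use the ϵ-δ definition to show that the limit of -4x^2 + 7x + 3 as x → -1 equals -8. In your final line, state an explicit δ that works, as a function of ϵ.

δ = min(1, ϵ/19)

Let ϵ > 0 be given. We want δ > 0 such that 0 < |x + 1| < δ implies |(-4x^2 + 7x + 3) + 8| < ϵ.
(-4x^2 + 7x + 3) + 8 = -4x^2 + 7x + 11 = (x + 1)(-4x + 11).
So |(-4x^2 + 7x + 3) + 8| = |x + 1|·|-4x + 11|.
Require δ ≤ 1. Then |x + 1| < 1 gives |x| < 2, and by the triangle inequality |-4x + 11| ≤ 4·2 + 11 = 19.
Hence |(-4x^2 + 7x + 3) + 8| ≤ 19|x + 1| < ϵ provided |x + 1| < ϵ/19.
Choosing δ = min(1, ϵ/19) ensures both conditions, hence |(-4x^2 + 7x + 3) + 8| < ϵ.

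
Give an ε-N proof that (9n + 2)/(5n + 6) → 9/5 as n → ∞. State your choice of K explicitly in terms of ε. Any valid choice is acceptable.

K = (44/25)/ε

Suppose ε > 0. For n ≥ 1, |(9n + 2)/(5n + 6) − (9/5)| = |-44|/(5(5n + 6)) = 44/(5(5n + 6)).
Since 5n + 6 ≥ 5n for n ≥ 1, this is ≤ 44/(5·5n) = (44/25)/n.
So |(9n + 2)/(5n + 6) − (9/5)| < ε whenever n > (44/25)/ε.
Take K = (44/25)/ε. If n > K then |(9n + 2)/(5n + 6) − (9/5)| ≤ (44/25)/n < ε.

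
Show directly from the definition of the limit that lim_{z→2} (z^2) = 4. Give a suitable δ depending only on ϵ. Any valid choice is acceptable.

δ = min(2, ϵ/6)

Let ϵ > 0 be given. We seek δ > 0 with 0 < |z − 2| < δ ⇒ |z^2 − 4| < ϵ.
Factor: z^2 − 4 = (z − 2)(z + 2), so |z^2 − 4| = |z − 2|·|z + 2|.
Impose δ ≤ 2 so that |z| < 4; then |z + 2| ≤ 6.
Hence |z^2 − 4| ≤ 6|z − 2|, which is < ϵ once |z − 2| < ϵ/6.
Take δ = min(2, ϵ/6). If 0 < |z − 2| < δ then both bounds hold and |z^2 − 4| ≤ 6|z − 2| < 6·(ϵ/6) = ϵ.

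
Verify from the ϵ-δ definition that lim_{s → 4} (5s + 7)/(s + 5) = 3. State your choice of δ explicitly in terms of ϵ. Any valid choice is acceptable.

Let ϵ > 0. We want δ > 0 with 0 < |s − 4| < δ ⇒ |(5s + 7)/(s + 5) − 3| < ϵ.
Combining over a common denominator, (5s + 7)/(s + 5) − 3 = [(5s + 7)·9 − 27·(s + 5)] / [9·(s + 5)] = 18(s − 4) / (9(s + 5)).
So |(5s + 7)/(s + 5) − 3| = 18|s − 4| / (9·|s + 5|).
Restrict δ ≤ 9/2. Then |s − 4| < 9/2 gives |s + 5| = |(s − 4) + 9| ≥ 9 − 9/2 = 9/2.
Hence |(5s + 7)/(s + 5) − 3| < 18|s − 4|/(9·(9/2)) = (4/9)|s − 4|, which is < ϵ once |s − 4| < (9/4)ϵ.
Take δ = min(9/2, (9/4)ϵ). Then 0 < |s − 4| < δ forces both bounds, so |(5s + 7)/(s + 5) − 3| < ϵ.

δ = min(9/2, (9/4)ϵ)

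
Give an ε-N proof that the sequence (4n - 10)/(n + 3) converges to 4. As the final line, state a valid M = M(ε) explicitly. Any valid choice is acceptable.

M = 22/ε

Fix ε > 0. For n ≥ 1, |(4n - 10)/(n + 3) − 4| = |-22|/((n + 3)) = 22/((n + 3)).
Since n + 3 ≥ n for n ≥ 1, this is ≤ 22/(n) = 22/n.
So |(4n - 10)/(n + 3) − 4| < ε whenever n > 22/ε.
Take M = 22/ε. If n > M then |(4n - 10)/(n + 3) − 4| ≤ 22/n < ε.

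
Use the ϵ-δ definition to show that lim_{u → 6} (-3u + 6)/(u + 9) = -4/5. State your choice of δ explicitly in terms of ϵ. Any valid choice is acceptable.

Let ϵ > 0 be given. We want δ > 0 with 0 < |u − 6| < δ ⇒ |(-3u + 6)/(u + 9) + 4/5| < ϵ.
Combining over a common denominator, (-3u + 6)/(u + 9) + 4/5 = [(-3u + 6)·15 − (-12)·(u + 9)] / [15·(u + 9)] = -33(u − 6) / (15(u + 9)).
So |(-3u + 6)/(u + 9) + 4/5| = 33|u − 6| / (15·|u + 9|).
Restrict δ ≤ 15/2. Then |u − 6| < 15/2 gives |u + 9| = |(u − 6) + 15| ≥ 15 − 15/2 = 15/2.
Hence |(-3u + 6)/(u + 9) + 4/5| < 33|u − 6|/(15·(15/2)) = (22/75)|u − 6|, which is < ϵ once |u − 6| < (75/22)ϵ.
Take δ = min(15/2, (75/22)ϵ). Then 0 < |u − 6| < δ forces both bounds, so |(-3u + 6)/(u + 9) + 4/5| < ϵ.

δ = min(15/2, (75/22)ϵ)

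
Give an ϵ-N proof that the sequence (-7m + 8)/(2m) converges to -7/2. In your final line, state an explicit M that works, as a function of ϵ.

M = 4/ϵ

Fix ϵ > 0. For m ≥ 1, |(-7m + 8)/(2m) + 7/2| = |16|/(2(2m)) = 16/(2(2m)).
Since 2m ≥ 2m for m ≥ 1, this is ≤ 16/(2·2m) = 4/m.
So |(-7m + 8)/(2m) + 7/2| < ϵ whenever m > 4/ϵ.
Take M = 4/ϵ. If m > M then |(-7m + 8)/(2m) + 7/2| ≤ 4/m < ϵ.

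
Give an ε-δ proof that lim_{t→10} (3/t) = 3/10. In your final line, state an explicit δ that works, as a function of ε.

δ = min(5, (50/3)ε)

Suppose ε > 0. We seek δ > 0 such that 0 < |t − 10| < δ implies |3/t − (3/10)| < ε.
|3/t − (3/10)| = 3·|10 − t|/(10·|t|) = 3|t − 10|/(10|t|).
Restrict δ ≤ 5. Then |t − 10| < 5 gives |t| > 5, so 10|t| > 50.
Then |3/t − (3/10)| < 3|t − 10|/50, which is < ε when |t − 10| < (50/3)ε.
Take δ = min(5, (50/3)ε). Then 0 < |t − 10| < δ gives both |t − 10| < 5 and |t − 10| < (50/3)ε, so |3/t − (3/10)| < ε.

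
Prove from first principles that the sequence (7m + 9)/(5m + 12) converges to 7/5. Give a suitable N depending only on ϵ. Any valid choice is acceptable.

N = (39/25)/ϵ

Let ϵ > 0. For m ≥ 1, |(7m + 9)/(5m + 12) − (7/5)| = |-39|/(5(5m + 12)) = 39/(5(5m + 12)).
Since 5m + 12 ≥ 5m for m ≥ 1, this is ≤ 39/(5·5m) = (39/25)/m.
So |(7m + 9)/(5m + 12) − (7/5)| < ϵ whenever m > (39/25)/ϵ.
Take N = (39/25)/ϵ. If m > N then |(7m + 9)/(5m + 12) − (7/5)| ≤ (39/25)/m < ϵ.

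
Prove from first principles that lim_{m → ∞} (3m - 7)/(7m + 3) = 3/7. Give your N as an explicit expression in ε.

N = (58/49)/ε

Suppose ε > 0. For m ≥ 1, |(3m - 7)/(7m + 3) − (3/7)| = |-58|/(7(7m + 3)) = 58/(7(7m + 3)).
Since 7m + 3 ≥ 7m for m ≥ 1, this is ≤ 58/(7·7m) = (58/49)/m.
So |(3m - 7)/(7m + 3) − (3/7)| < ε whenever m > (58/49)/ε.
Take N = (58/49)/ε. If m > N then |(3m - 7)/(7m + 3) − (3/7)| ≤ (58/49)/m < ε.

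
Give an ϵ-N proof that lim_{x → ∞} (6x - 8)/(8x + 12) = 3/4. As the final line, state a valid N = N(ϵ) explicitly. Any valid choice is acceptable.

N = (17/8)/ϵ

Suppose ϵ > 0. We seek N > 0 such that x > N implies |(6x - 8)/(8x + 12) − (3/4)| < ϵ.
(6x - 8)/(8x + 12) − (3/4) = (8(6x - 8) − 6(8x + 12)) / (8(8x + 12)) = -136/(8(8x + 12)).
For x > 0 we have 8x + 12 > 8x, so |(6x - 8)/(8x + 12) − (3/4)| = 136/(8(8x + 12)) < 136/(8·8x) = (17/8)/x.
Thus |(6x - 8)/(8x + 12) − (3/4)| < ϵ whenever x > (17/8)/ϵ.
Take N = (17/8)/ϵ. If x > N then |(6x - 8)/(8x + 12) − (3/4)| < (17/8)/x < ϵ.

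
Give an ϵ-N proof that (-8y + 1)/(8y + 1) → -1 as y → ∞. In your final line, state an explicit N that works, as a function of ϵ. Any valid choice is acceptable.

Let ϵ > 0. We seek N > 0 such that y > N implies |(-8y + 1)/(8y + 1) + 1| < ϵ.
(-8y + 1)/(8y + 1) + 1 = (8(-8y + 1) − (-8)(8y + 1)) / (8(8y + 1)) = 16/(8(8y + 1)).
For y > 0 we have 8y + 1 > 8y, so |(-8y + 1)/(8y + 1) + 1| = 16/(8(8y + 1)) < 16/(8·8y) = (1/4)/y.
Thus |(-8y + 1)/(8y + 1) + 1| < ϵ whenever y > (1/4)/ϵ.
Take N = (1/4)/ϵ. If y > N then |(-8y + 1)/(8y + 1) + 1| < (1/4)/y < ϵ.

N = (1/4)/ϵ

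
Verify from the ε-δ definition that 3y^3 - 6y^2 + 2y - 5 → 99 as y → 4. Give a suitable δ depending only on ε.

δ = min(2, ε/170)

Fix ε > 0. We want δ > 0 such that 0 < |y − 4| < δ implies |(3y^3 - 6y^2 + 2y - 5) − 99| < ε.
(3y^3 - 6y^2 + 2y - 5) − 99 = 3y^3 - 6y^2 + 2y - 104 = (y − 4)(3y^2 + 6y + 26).
So |(3y^3 - 6y^2 + 2y - 5) − 99| = |y − 4|·|3y^2 + 6y + 26|.
Require δ ≤ 2. Then |y − 4| < 2 gives |y| < 6, and by the triangle inequality |3y^2 + 6y + 26| ≤ 3·6^2 + 6·6 + 26 = 170.
Hence |(3y^3 - 6y^2 + 2y - 5) − 99| ≤ 170|y − 4| < ε provided |y − 4| < ε/170.
Take δ = min(2, ε/170). Then 0 < |y − 4| < δ gives both |y − 4| < 2 and |y − 4| < ε/170, so |(3y^3 - 6y^2 + 2y - 5) − 99| < ε.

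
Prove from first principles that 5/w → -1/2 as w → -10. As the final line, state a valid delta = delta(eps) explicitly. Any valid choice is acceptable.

Fix eps > 0. We seek delta > 0 such that 0 < |w + 10| < delta implies |5/w + 1/2| < eps.
|5/w + 1/2| = 5·|-10 − w|/(10·|w|) = 5|w + 10|/(10|w|).
Require delta ≤ 5 so that |w| > 10 − 5 = 5, hence 10|w| > 50.
Then |5/w + 1/2| < 5|w + 10|/50, which is < eps when |w + 10| < 10eps.
Take delta = min(5, 10eps). Then 0 < |w + 10| < delta gives both |w + 10| < 5 and |w + 10| < 10eps, so |5/w + 1/2| < eps.

delta = min(5, 10eps)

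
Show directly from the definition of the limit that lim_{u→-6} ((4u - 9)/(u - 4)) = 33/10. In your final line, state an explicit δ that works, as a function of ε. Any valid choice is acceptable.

Let ε > 0 be given. We want δ > 0 with 0 < |u + 6| < δ ⇒ |(4u - 9)/(u - 4) − (33/10)| < ε.
Combining over a common denominator, (4u - 9)/(u - 4) − (33/10) = [(4u - 9)·(-10) − (-33)·(u - 4)] / [(-10)·(u - 4)] = -7(u + 6) / ((-10)(u - 4)).
So |(4u - 9)/(u - 4) − (33/10)| = 7|u + 6| / (10·|u − 4|).
Restrict δ ≤ 5. Then |u + 6| < 5 gives |u − 4| = |(u + 6) + (-10)| ≥ 10 − 5 = 5.
Hence |(4u - 9)/(u - 4) − (33/10)| < 7|u + 6|/(10·5) = (7/50)|u + 6|, which is < ε once |u + 6| < (50/7)ε.
Take δ = min(5, (50/7)ε). Then 0 < |u + 6| < δ forces both bounds, so |(4u - 9)/(u - 4) − (33/10)| < ε.

δ = min(5, (50/7)ε)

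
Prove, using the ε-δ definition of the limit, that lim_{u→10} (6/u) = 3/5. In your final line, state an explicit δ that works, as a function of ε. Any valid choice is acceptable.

δ = min(5, (25/3)ε)

Suppose ε > 0. We seek δ > 0 such that 0 < |u − 10| < δ implies |6/u − (3/5)| < ε.
|6/u − (3/5)| = 6·|10 − u|/(10·|u|) = 6|u − 10|/(10|u|).
Restrict δ ≤ 5. Then |u − 10| < 5 gives |u| > 5, so 10|u| > 50.
Then |6/u − (3/5)| < 6|u − 10|/50, which is < ε when |u − 10| < (25/3)ε.
Take δ = min(5, (25/3)ε). Then 0 < |u − 10| < δ gives both |u − 10| < 5 and |u − 10| < (25/3)ε, so |6/u − (3/5)| < ε.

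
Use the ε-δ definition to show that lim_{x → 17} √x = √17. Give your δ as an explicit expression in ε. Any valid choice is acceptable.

Fix ε > 0. We want δ > 0 such that 0 < |x − 17| < δ implies |√x − √17| < ε.
Multiplying by the conjugate, |√x − √17| = |x − 17|/(√x + √17).
Restrict δ ≤ 17 so that |x − 17| < 17 forces x > 0, and then √x + √17 > √17.
Hence |√x − √17| < |x − 17|/√17, which is < ε once |x − 17| < √17·ε.
Take δ = min(17, √17·ε). If 0 < |x − 17| < δ then x > 0 and |√x − √17| < |x − 17|/√17 < ε.

δ = min(17, √17·ε)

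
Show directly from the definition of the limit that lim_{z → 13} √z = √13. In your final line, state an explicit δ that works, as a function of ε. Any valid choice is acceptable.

Suppose ε > 0. We want δ > 0 such that 0 < |z − 13| < δ implies |√z − √13| < ε.
Rationalise: √z − √13 = (z − 13)/(√z + √13), so |√z − √13| = |z − 13|/(√z + √13).
Restrict δ ≤ 13 so that |z − 13| < 13 forces z > 0, and then √z + √13 > √13.
Hence |√z − √13| < |z − 13|/√13, which is < ε once |z − 13| < √13·ε.
Take δ = min(13, √13·ε). If 0 < |z − 13| < δ then z > 0 and |√z − √13| < |z − 13|/√13 < ε.

δ = min(13, √13·ε)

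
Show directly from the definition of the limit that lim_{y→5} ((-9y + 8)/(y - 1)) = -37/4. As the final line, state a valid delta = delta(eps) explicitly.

delta = min(2, 8eps)

Let eps > 0. We want delta > 0 with 0 < |y − 5| < delta ⇒ |(-9y + 8)/(y - 1) + 37/4| < eps.
Combining over a common denominator, (-9y + 8)/(y - 1) + 37/4 = [(-9y + 8)·4 − (-37)·(y - 1)] / [4·(y - 1)] = 1(y − 5) / (4(y - 1)).
So |(-9y + 8)/(y - 1) + 37/4| = |y − 5| / (4·|y − 1|).
Restrict delta ≤ 2. Then |y − 5| < 2 gives |y − 1| = |(y − 5) + 4| ≥ 4 − 2 = 2.
Hence |(-9y + 8)/(y - 1) + 37/4| < |y − 5|/(4·2) = (1/8)|y − 5|, which is < eps once |y − 5| < 8eps.
Take delta = min(2, 8eps). Then 0 < |y − 5| < delta forces both bounds, so |(-9y + 8)/(y - 1) + 37/4| < eps.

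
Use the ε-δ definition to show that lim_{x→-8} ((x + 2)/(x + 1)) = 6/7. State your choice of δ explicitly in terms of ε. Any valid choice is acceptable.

Fix ε > 0. We want δ > 0 with 0 < |x + 8| < δ ⇒ |(x + 2)/(x + 1) − (6/7)| < ε.
Combining over a common denominator, (x + 2)/(x + 1) − (6/7) = [(x + 2)·(-7) − (-6)·(x + 1)] / [(-7)·(x + 1)] = -1(x + 8) / ((-7)(x + 1)).
So |(x + 2)/(x + 1) − (6/7)| = |x + 8| / (7·|x + 1|).
Restrict δ ≤ 7/2. Then |x + 8| < 7/2 gives |x + 1| = |(x + 8) + (-7)| ≥ 7 − 7/2 = 7/2.
Hence |(x + 2)/(x + 1) − (6/7)| < |x + 8|/(7·(7/2)) = (2/49)|x + 8|, which is < ε once |x + 8| < (49/2)ε.
Take δ = min(7/2, (49/2)ε). Then 0 < |x + 8| < δ forces both bounds, so |(x + 2)/(x + 1) − (6/7)| < ε.

δ = min(7/2, (49/2)ε)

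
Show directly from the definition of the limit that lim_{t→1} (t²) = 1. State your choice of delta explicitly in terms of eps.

delta = min(1, eps/3)

Suppose eps > 0. We seek delta > 0 with 0 < |t − 1| < delta ⇒ |t² − 1| < eps.
Factor: t² − 1 = (t − 1)(t + 1), so |t² − 1| = |t − 1|·|t + 1|.
Restrict delta ≤ 1. Then |t − 1| < 1 gives |t| < 2, so by the triangle inequality |t + 1| ≤ 2 + 1 = 3.
Hence |t² − 1| ≤ 3|t − 1|, which is < eps once |t − 1| < eps/3.
Take delta = min(1, eps/3). If 0 < |t − 1| < delta then both bounds hold and |t² − 1| ≤ 3|t − 1| < 3·(eps/3) = eps.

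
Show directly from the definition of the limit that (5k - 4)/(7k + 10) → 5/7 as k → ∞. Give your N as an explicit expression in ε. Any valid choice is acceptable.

Let ε > 0 be given. For k ≥ 1, |(5k - 4)/(7k + 10) − (5/7)| = |-78|/(7(7k + 10)) = 78/(7(7k + 10)).
Since 7k + 10 ≥ 7k for k ≥ 1, this is ≤ 78/(7·7k) = (78/49)/k.
So |(5k - 4)/(7k + 10) − (5/7)| < ε whenever k > (78/49)/ε.
Take N = (78/49)/ε. If k > N then |(5k - 4)/(7k + 10) − (5/7)| ≤ (78/49)/k < ε.

N = (78/49)/ε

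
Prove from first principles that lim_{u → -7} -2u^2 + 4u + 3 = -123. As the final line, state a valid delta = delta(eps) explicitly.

delta = min(1, eps/34)

Fix eps > 0. We want delta > 0 such that 0 < |u + 7| < delta implies |(-2u^2 + 4u + 3) + 123| < eps.
(-2u^2 + 4u + 3) + 123 = -2u^2 + 4u + 126 = (u + 7)(-2u + 18).
So |(-2u^2 + 4u + 3) + 123| = |u + 7|·|-2u + 18|.
Require delta ≤ 1. Then |u + 7| < 1 gives |u| < 8, and by the triangle inequality |-2u + 18| ≤ 2·8 + 18 = 34.
Hence |(-2u^2 + 4u + 3) + 123| ≤ 34|u + 7| < eps provided |u + 7| < eps/34.
Choosing delta = min(1, eps/34) ensures both conditions, hence |(-2u^2 + 4u + 3) + 123| < eps.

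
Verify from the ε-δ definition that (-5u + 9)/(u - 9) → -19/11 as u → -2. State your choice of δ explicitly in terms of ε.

Fix ε > 0. We want δ > 0 with 0 < |u + 2| < δ ⇒ |(-5u + 9)/(u - 9) + 19/11| < ε.
Combining over a common denominator, (-5u + 9)/(u - 9) + 19/11 = [(-5u + 9)·(-11) − 19·(u - 9)] / [(-11)·(u - 9)] = 36(u + 2) / ((-11)(u - 9)).
So |(-5u + 9)/(u - 9) + 19/11| = 36|u + 2| / (11·|u − 9|).
Require δ ≤ 11/2, so |u − 9| ≥ |-11| − |u + 2| > 11 − 11/2 = 11/2.
Hence |(-5u + 9)/(u - 9) + 19/11| < 36|u + 2|/(11·(11/2)) = (72/121)|u + 2|, which is < ε once |u + 2| < (121/72)ε.
Take δ = min(11/2, (121/72)ε). Then 0 < |u + 2| < δ forces both bounds, so |(-5u + 9)/(u - 9) + 19/11| < ε.

δ = min(11/2, (121/72)ε)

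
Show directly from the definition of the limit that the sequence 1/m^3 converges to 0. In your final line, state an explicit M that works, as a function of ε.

Fix ε > 0. For m ≥ 1, |1/m^3 − 0| = 1/m^3.
1/m^3 < ε ⇔ m^3 > 1/ε ⇔ m > (1/ε)^{1/3}.
Take M = (1/ε)^{1/3}. Then m > M implies 1/m^3 < ε.

M = (1/ε)^{1/3}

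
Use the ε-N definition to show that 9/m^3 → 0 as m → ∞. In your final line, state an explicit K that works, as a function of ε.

K = (9/ε)^{1/3}

Fix ε > 0. For m ≥ 1, |9/m^3 − 0| = 9/m^3.
9/m^3 < ε ⇔ m^3 > 9/ε ⇔ m > (9/ε)^{1/3}.
Take K = (9/ε)^{1/3}. Then m > K implies 9/m^3 < ε.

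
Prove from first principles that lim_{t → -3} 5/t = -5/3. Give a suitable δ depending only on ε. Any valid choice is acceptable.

δ = min(3/2, (9/10)ε)

Suppose ε > 0. We seek δ > 0 such that 0 < |t + 3| < δ implies |5/t + 5/3| < ε.
|5/t + 5/3| = 5·|-3 − t|/(3·|t|) = 5|t + 3|/(3|t|).
Restrict δ ≤ 3/2. Then |t + 3| < 3/2 gives |t| > 3/2, so 3|t| > 9/2.
Then |5/t + 5/3| < 5|t + 3|/(9/2), which is < ε when |t + 3| < (9/10)ε.
Take δ = min(3/2, (9/10)ε). Then 0 < |t + 3| < δ gives both |t + 3| < 3/2 and |t + 3| < (9/10)ε, so |5/t + 5/3| < ε.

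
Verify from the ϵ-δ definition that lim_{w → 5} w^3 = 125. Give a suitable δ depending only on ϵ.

Fix ϵ > 0. We seek δ > 0 with 0 < |w − 5| < δ ⇒ |w^3 − 125| < ϵ.
Factor: w^3 − 125 = (w − 5)(w^2 + 5w + 25), so |w^3 − 125| = |w − 5|·|w^2 + 5w + 25|.
Restrict δ ≤ 2. Then |w − 5| < 2 gives |w| < 7, so by the triangle inequality |w^2 + 5w + 25| ≤ 7^2 + 5·7 + 25 = 109.
Hence |w^3 − 125| ≤ 109|w − 5|, which is < ϵ once |w − 5| < ϵ/109.
Take δ = min(2, ϵ/109). If 0 < |w − 5| < δ then both bounds hold and |w^3 − 125| ≤ 109|w − 5| < 109·(ϵ/109) = ϵ.

δ = min(2, ϵ/109)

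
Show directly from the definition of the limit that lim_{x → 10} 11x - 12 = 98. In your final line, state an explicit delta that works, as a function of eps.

Let eps > 0. We need delta > 0 so that 0 < |x − 10| < delta implies |(11x - 12) − 98| < eps.
Since (11x - 12) − 98 = 11(x − 10), we have |(11x - 12) − 98| = 11|x − 10|.
So 11|x − 10| < eps exactly when |x − 10| < eps/11.
Take delta = eps/11. If 0 < |x − 10| < delta then |(11x - 12) − 98| = 11|x − 10| < 11·(eps/11) = eps.

delta = eps/11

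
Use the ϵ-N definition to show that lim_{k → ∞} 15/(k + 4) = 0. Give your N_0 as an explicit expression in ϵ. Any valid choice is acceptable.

N_0 = 15/ϵ

Let ϵ > 0. For k ≥ 1, |15/(k + 4) − 0| = 15/(k + 4) ≤ 15/k.
We need 15/k < ϵ, i.e. k > 15/ϵ.
Take N_0 = 15/ϵ. If k > N_0 then |15/(k + 4)| ≤ 15/k < ϵ.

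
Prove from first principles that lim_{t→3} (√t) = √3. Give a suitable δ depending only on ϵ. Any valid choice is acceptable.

δ = min(3, √3·ϵ)

Fix ϵ > 0. We want δ > 0 such that 0 < |t − 3| < δ implies |√t − √3| < ϵ.
Rationalise: √t − √3 = (t − 3)/(√t + √3), so |√t − √3| = |t − 3|/(√t + √3).
Restrict δ ≤ 3 so that |t − 3| < 3 forces t > 0, and then √t + √3 > √3.
Hence |√t − √3| < |t − 3|/√3, which is < ϵ once |t − 3| < √3·ϵ.
Take δ = min(3, √3·ϵ). If 0 < |t − 3| < δ then t > 0 and |√t − √3| < |t − 3|/√3 < ϵ.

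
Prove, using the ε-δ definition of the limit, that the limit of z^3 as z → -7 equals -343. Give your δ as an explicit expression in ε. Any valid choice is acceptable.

Let ε > 0. We seek δ > 0 with 0 < |z + 7| < δ ⇒ |z^3 + 343| < ε.
Factor: z^3 + 343 = (z + 7)(z^2 - 7z + 49), so |z^3 + 343| = |z + 7|·|z^2 - 7z + 49|.
Impose δ ≤ 1 so that |z| < 8; then |z^2 - 7z + 49| ≤ 169.
Hence |z^3 + 343| ≤ 169|z + 7|, which is < ε once |z + 7| < ε/169.
Take δ = min(1, ε/169). If 0 < |z + 7| < δ then both bounds hold and |z^3 + 343| ≤ 169|z + 7| < 169·(ε/169) = ε.

δ = min(1, ε/169)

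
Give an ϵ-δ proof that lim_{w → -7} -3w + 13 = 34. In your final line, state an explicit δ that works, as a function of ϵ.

Let ϵ > 0 be given. We need δ > 0 so that 0 < |w + 7| < δ implies |(-3w + 13) − 34| < ϵ.
|(-3w + 13) − 34| = |-3w - 21| = 3|w + 7|.
So 3|w + 7| < ϵ exactly when |w + 7| < ϵ/3.
Take δ = ϵ/3. If 0 < |w + 7| < δ then |(-3w + 13) − 34| = 3|w + 7| < 3·(ϵ/3) = ϵ.

δ = ϵ/3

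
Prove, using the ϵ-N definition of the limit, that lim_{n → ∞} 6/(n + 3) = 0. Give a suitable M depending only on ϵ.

M = 6/ϵ

Let ϵ > 0 be given. For n ≥ 1, |6/(n + 3) − 0| = 6/(n + 3) ≤ 6/n.
We need 6/n < ϵ, i.e. n > 6/ϵ.
Take M = 6/ϵ. If n > M then |6/(n + 3)| ≤ 6/n < ϵ.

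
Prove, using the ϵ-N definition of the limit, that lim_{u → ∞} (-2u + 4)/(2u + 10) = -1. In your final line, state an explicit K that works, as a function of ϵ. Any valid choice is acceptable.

Suppose ϵ > 0. We seek K > 0 such that u > K implies |(-2u + 4)/(2u + 10) + 1| < ϵ.
(-2u + 4)/(2u + 10) + 1 = (2(-2u + 4) − (-2)(2u + 10)) / (2(2u + 10)) = 28/(2(2u + 10)).
For u > 0 we have 2u + 10 > 2u, so |(-2u + 4)/(2u + 10) + 1| = 28/(2(2u + 10)) < 28/(2·2u) = 7/u.
Thus |(-2u + 4)/(2u + 10) + 1| < ϵ whenever u > 7/ϵ.
Take K = 7/ϵ. If u > K then |(-2u + 4)/(2u + 10) + 1| < 7/u < ϵ.

K = 7/ϵ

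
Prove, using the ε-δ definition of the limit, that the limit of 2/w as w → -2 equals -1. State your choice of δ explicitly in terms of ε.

Let ε > 0 be given. We seek δ > 0 such that 0 < |w + 2| < δ implies |2/w + 1| < ε.
|2/w + 1| = 2·|-2 − w|/(2·|w|) = 2|w + 2|/(2|w|).
Require δ ≤ 1 so that |w| > 2 − 1 = 1, hence 2|w| > 2.
Then |2/w + 1| < 2|w + 2|/2, which is < ε when |w + 2| < ε.
Take δ = min(1, ε). Then 0 < |w + 2| < δ gives both |w + 2| < 1 and |w + 2| < ε, so |2/w + 1| < ε.

δ = min(1, ε)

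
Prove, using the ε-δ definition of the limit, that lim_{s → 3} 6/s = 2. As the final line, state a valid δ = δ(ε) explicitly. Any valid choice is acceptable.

Let ε > 0. We seek δ > 0 such that 0 < |s − 3| < δ implies |6/s − 2| < ε.
|6/s − 2| = 6·|3 − s|/(3·|s|) = 6|s − 3|/(3|s|).
Require δ ≤ 3/2 so that |s| > 3 − 3/2 = 3/2, hence 3|s| > 9/2.
Then |6/s − 2| < 6|s − 3|/(9/2), which is < ε when |s − 3| < (3/4)ε.
Take δ = min(3/2, (3/4)ε). Then 0 < |s − 3| < δ gives both |s − 3| < 3/2 and |s − 3| < (3/4)ε, so |6/s − 2| < ε.

δ = min(3/2, (3/4)ε)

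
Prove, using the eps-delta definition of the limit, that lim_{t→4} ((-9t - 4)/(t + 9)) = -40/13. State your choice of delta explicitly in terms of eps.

delta = min(13/2, (169/154)eps)

Fix eps > 0. We want delta > 0 with 0 < |t − 4| < delta ⇒ |(-9t - 4)/(t + 9) + 40/13| < eps.
Combining over a common denominator, (-9t - 4)/(t + 9) + 40/13 = [(-9t - 4)·13 − (-40)·(t + 9)] / [13·(t + 9)] = -77(t − 4) / (13(t + 9)).
So |(-9t - 4)/(t + 9) + 40/13| = 77|t − 4| / (13·|t + 9|).
Require delta ≤ 13/2, so |t + 9| ≥ |13| − |t − 4| > 13 − 13/2 = 13/2.
Hence |(-9t - 4)/(t + 9) + 40/13| < 77|t − 4|/(13·(13/2)) = (154/169)|t − 4|, which is < eps once |t − 4| < (169/154)eps.
Take delta = min(13/2, (169/154)eps). Then 0 < |t − 4| < delta forces both bounds, so |(-9t - 4)/(t + 9) + 40/13| < eps.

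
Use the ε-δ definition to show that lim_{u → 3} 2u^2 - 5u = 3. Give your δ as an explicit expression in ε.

δ = min(1, ε/9)

Let ε > 0 be given. We want δ > 0 such that 0 < |u − 3| < δ implies |(2u^2 - 5u) − 3| < ε.
(2u^2 - 5u) − 3 = 2u^2 - 5u - 3 = (u − 3)(2u + 1).
So |(2u^2 - 5u) − 3| = |u − 3|·|2u + 1|.
Assume first that |u − 3| < 1, so |u| < 4. Then |2u + 1| ≤ 2·4 + 1 = 9.
Hence |(2u^2 - 5u) − 3| ≤ 9|u − 3| < ε provided |u − 3| < ε/9.
Take δ = min(1, ε/9). Then 0 < |u − 3| < δ gives both |u − 3| < 1 and |u − 3| < ε/9, so |(2u^2 - 5u) − 3| < ε.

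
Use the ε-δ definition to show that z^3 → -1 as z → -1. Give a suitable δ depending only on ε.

δ = min(1, ε/7)

Fix ε > 0. We seek δ > 0 with 0 < |z + 1| < δ ⇒ |z^3 + 1| < ε.
Factor: z^3 + 1 = (z + 1)(z^2 - z + 1), so |z^3 + 1| = |z + 1|·|z^2 - z + 1|.
Impose δ ≤ 1 so that |z| < 2; then |z^2 - z + 1| ≤ 7.
Hence |z^3 + 1| ≤ 7|z + 1|, which is < ε once |z + 1| < ε/7.
Take δ = min(1, ε/7). If 0 < |z + 1| < δ then both bounds hold and |z^3 + 1| ≤ 7|z + 1| < 7·(ε/7) = ε.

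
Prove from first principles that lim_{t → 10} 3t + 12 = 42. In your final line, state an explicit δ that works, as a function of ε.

δ = ε/3

Fix ε > 0. We need δ > 0 so that 0 < |t − 10| < δ implies |(3t + 12) − 42| < ε.
|(3t + 12) − 42| = |3t - 30| = 3|t − 10|.
Thus it suffices that |t − 10| < ε/3.
Take δ = ε/3. If 0 < |t − 10| < δ then |(3t + 12) − 42| = 3|t − 10| < 3·(ε/3) = ε.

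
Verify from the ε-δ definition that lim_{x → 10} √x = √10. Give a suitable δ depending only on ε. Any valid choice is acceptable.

Let ε > 0. We want δ > 0 such that 0 < |x − 10| < δ implies |√x − √10| < ε.
Multiplying by the conjugate, |√x − √10| = |x − 10|/(√x + √10).
Restrict δ ≤ 10 so that |x − 10| < 10 forces x > 0, and then √x + √10 > √10.
Hence |√x − √10| < |x − 10|/√10, which is < ε once |x − 10| < √10·ε.
Take δ = min(10, √10·ε). If 0 < |x − 10| < δ then x > 0 and |√x − √10| < |x − 10|/√10 < ε.

δ = min(10, √10·ε)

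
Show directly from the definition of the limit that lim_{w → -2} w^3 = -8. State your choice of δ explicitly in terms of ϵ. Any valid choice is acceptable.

δ = min(1, ϵ/19)

Suppose ϵ > 0. We seek δ > 0 with 0 < |w + 2| < δ ⇒ |w^3 + 8| < ϵ.
Factor: w^3 + 8 = (w + 2)(w^2 - 2w + 4), so |w^3 + 8| = |w + 2|·|w^2 - 2w + 4|.
Restrict δ ≤ 1. Then |w + 2| < 1 gives |w| < 3, so by the triangle inequality |w^2 - 2w + 4| ≤ 3^2 + 2·3 + 4 = 19.
Hence |w^3 + 8| ≤ 19|w + 2|, which is < ϵ once |w + 2| < ϵ/19.
Take δ = min(1, ϵ/19). If 0 < |w + 2| < δ then both bounds hold and |w^3 + 8| ≤ 19|w + 2| < 19·(ϵ/19) = ϵ.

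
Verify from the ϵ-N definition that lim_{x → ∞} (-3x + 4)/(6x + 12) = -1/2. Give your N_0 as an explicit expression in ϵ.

Fix ϵ > 0. We seek N_0 > 0 such that x > N_0 implies |(-3x + 4)/(6x + 12) + 1/2| < ϵ.
(-3x + 4)/(6x + 12) + 1/2 = (6(-3x + 4) − (-3)(6x + 12)) / (6(6x + 12)) = 60/(6(6x + 12)).
For x > 0 we have 6x + 12 > 6x, so |(-3x + 4)/(6x + 12) + 1/2| = 60/(6(6x + 12)) < 60/(6·6x) = (5/3)/x.
Thus |(-3x + 4)/(6x + 12) + 1/2| < ϵ whenever x > (5/3)/ϵ.
Take N_0 = (5/3)/ϵ. If x > N_0 then |(-3x + 4)/(6x + 12) + 1/2| < (5/3)/x < ϵ.

N_0 = (5/3)/ϵ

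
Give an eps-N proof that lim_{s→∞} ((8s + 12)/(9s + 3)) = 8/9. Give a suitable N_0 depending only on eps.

Fix eps > 0. We seek N_0 > 0 such that s > N_0 implies |(8s + 12)/(9s + 3) − (8/9)| < eps.
(8s + 12)/(9s + 3) − (8/9) = (9(8s + 12) − 8(9s + 3)) / (9(9s + 3)) = 84/(9(9s + 3)).
For s > 0 we have 9s + 3 > 9s, so |(8s + 12)/(9s + 3) − (8/9)| = 84/(9(9s + 3)) < 84/(9·9s) = (28/27)/s.
Thus |(8s + 12)/(9s + 3) − (8/9)| < eps whenever s > (28/27)/eps.
Take N_0 = (28/27)/eps. If s > N_0 then |(8s + 12)/(9s + 3) − (8/9)| < (28/27)/s < eps.

N_0 = (28/27)/eps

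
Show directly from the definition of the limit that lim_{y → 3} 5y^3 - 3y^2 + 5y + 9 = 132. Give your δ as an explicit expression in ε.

Let ε > 0. We want δ > 0 such that 0 < |y − 3| < δ implies |(5y^3 - 3y^2 + 5y + 9) − 132| < ε.
(5y^3 - 3y^2 + 5y + 9) − 132 = 5y^3 - 3y^2 + 5y - 123 = (y − 3)(5y^2 + 12y + 41).
So |(5y^3 - 3y^2 + 5y + 9) − 132| = |y − 3|·|5y^2 + 12y + 41|.
Assume first that |y − 3| < 2, so |y| < 5. Then |5y^2 + 12y + 41| ≤ 5·5^2 + 12·5 + 41 = 226.
Hence |(5y^3 - 3y^2 + 5y + 9) − 132| ≤ 226|y − 3| < ε provided |y − 3| < ε/226.
Take δ = min(2, ε/226). Then 0 < |y − 3| < δ gives both |y − 3| < 2 and |y − 3| < ε/226, so |(5y^3 - 3y^2 + 5y + 9) − 132| < ε.

δ = min(2, ε/226)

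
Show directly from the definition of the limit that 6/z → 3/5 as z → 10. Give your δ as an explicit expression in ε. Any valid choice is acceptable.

δ = min(5, (25/3)ε)

Fix ε > 0. We seek δ > 0 such that 0 < |z − 10| < δ implies |6/z − (3/5)| < ε.
|6/z − (3/5)| = 6·|10 − z|/(10·|z|) = 6|z − 10|/(10|z|).
Restrict δ ≤ 5. Then |z − 10| < 5 gives |z| > 5, so 10|z| > 50.
Then |6/z − (3/5)| < 6|z − 10|/50, which is < ε when |z − 10| < (25/3)ε.
Take δ = min(5, (25/3)ε). Then 0 < |z − 10| < δ gives both |z − 10| < 5 and |z − 10| < (25/3)ε, so |6/z − (3/5)| < ε.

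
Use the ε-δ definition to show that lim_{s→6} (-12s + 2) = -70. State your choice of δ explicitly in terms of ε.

Fix ε > 0. We need δ > 0 so that 0 < |s − 6| < δ implies |(-12s + 2) + 70| < ε.
|(-12s + 2) + 70| = |-12s + 72| = 12|s − 6|.
So 12|s − 6| < ε exactly when |s − 6| < ε/12.
Choosing δ = ε/12 gives |(-12s + 2) + 70| = 12|s − 6| < ε whenever |s − 6| < δ.

δ = ε/12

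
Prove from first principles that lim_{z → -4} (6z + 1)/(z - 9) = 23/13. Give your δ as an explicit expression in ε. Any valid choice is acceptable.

Fix ε > 0. We want δ > 0 with 0 < |z + 4| < δ ⇒ |(6z + 1)/(z - 9) − (23/13)| < ε.
Combining over a common denominator, (6z + 1)/(z - 9) − (23/13) = [(6z + 1)·(-13) − (-23)·(z - 9)] / [(-13)·(z - 9)] = -55(z + 4) / ((-13)(z - 9)).
So |(6z + 1)/(z - 9) − (23/13)| = 55|z + 4| / (13·|z − 9|).
Restrict δ ≤ 13/2. Then |z + 4| < 13/2 gives |z − 9| = |(z + 4) + (-13)| ≥ 13 − 13/2 = 13/2.
Hence |(6z + 1)/(z - 9) − (23/13)| < 55|z + 4|/(13·(13/2)) = (110/169)|z + 4|, which is < ε once |z + 4| < (169/110)ε.
Take δ = min(13/2, (169/110)ε). Then 0 < |z + 4| < δ forces both bounds, so |(6z + 1)/(z - 9) − (23/13)| < ε.

δ = min(13/2, (169/110)ε)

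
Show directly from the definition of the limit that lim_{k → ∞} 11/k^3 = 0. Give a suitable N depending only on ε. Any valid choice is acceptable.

Let ε > 0 be given. For k ≥ 1, |11/k^3 − 0| = 11/k^3.
11/k^3 < ε ⇔ k^3 > 11/ε ⇔ k > (11/ε)^{1/3}.
Take N = (11/ε)^{1/3}. Then k > N implies 11/k^3 < ε.

N = (11/ε)^{1/3}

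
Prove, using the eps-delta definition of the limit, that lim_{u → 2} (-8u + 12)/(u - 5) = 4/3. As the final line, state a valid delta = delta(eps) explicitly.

Let eps > 0. We want delta > 0 with 0 < |u − 2| < delta ⇒ |(-8u + 12)/(u - 5) − (4/3)| < eps.
Combining over a common denominator, (-8u + 12)/(u - 5) − (4/3) = [(-8u + 12)·(-3) − (-4)·(u - 5)] / [(-3)·(u - 5)] = 28(u − 2) / ((-3)(u - 5)).
So |(-8u + 12)/(u - 5) − (4/3)| = 28|u − 2| / (3·|u − 5|).
Require delta ≤ 3/2, so |u − 5| ≥ |-3| − |u − 2| > 3 − 3/2 = 3/2.
Hence |(-8u + 12)/(u - 5) − (4/3)| < 28|u − 2|/(3·(3/2)) = (56/9)|u − 2|, which is < eps once |u − 2| < (9/56)eps.
Take delta = min(3/2, (9/56)eps). Then 0 < |u − 2| < delta forces both bounds, so |(-8u + 12)/(u - 5) − (4/3)| < eps.

delta = min(3/2, (9/56)eps)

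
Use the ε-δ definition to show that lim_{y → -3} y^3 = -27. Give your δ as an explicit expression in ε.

δ = min(1, ε/37)

Let ε > 0 be given. We seek δ > 0 with 0 < |y + 3| < δ ⇒ |y^3 + 27| < ε.
Factor: y^3 + 27 = (y + 3)(y^2 - 3y + 9), so |y^3 + 27| = |y + 3|·|y^2 - 3y + 9|.
Restrict δ ≤ 1. Then |y + 3| < 1 gives |y| < 4, so by the triangle inequality |y^2 - 3y + 9| ≤ 4^2 + 3·4 + 9 = 37.
Hence |y^3 + 27| ≤ 37|y + 3|, which is < ε once |y + 3| < ε/37.
Take δ = min(1, ε/37). If 0 < |y + 3| < δ then both bounds hold and |y^3 + 27| ≤ 37|y + 3| < 37·(ε/37) = ε.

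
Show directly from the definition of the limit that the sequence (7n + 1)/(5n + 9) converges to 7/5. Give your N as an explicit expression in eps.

Let eps > 0. For n ≥ 1, |(7n + 1)/(5n + 9) − (7/5)| = |-58|/(5(5n + 9)) = 58/(5(5n + 9)).
Since 5n + 9 ≥ 5n for n ≥ 1, this is ≤ 58/(5·5n) = (58/25)/n.
So |(7n + 1)/(5n + 9) − (7/5)| < eps whenever n > (58/25)/eps.
Take N = (58/25)/eps. If n > N then |(7n + 1)/(5n + 9) − (7/5)| ≤ (58/25)/n < eps.

N = (58/25)/eps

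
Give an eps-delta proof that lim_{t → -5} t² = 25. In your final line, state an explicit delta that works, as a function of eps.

Fix eps > 0. We seek delta > 0 with 0 < |t + 5| < delta ⇒ |t² − 25| < eps.
Factor: t² − 25 = (t + 5)(t - 5), so |t² − 25| = |t + 5|·|t - 5|.
Impose delta ≤ 1 so that |t| < 6; then |t - 5| ≤ 11.
Hence |t² − 25| ≤ 11|t + 5|, which is < eps once |t + 5| < eps/11.
Take delta = min(1, eps/11). If 0 < |t + 5| < delta then both bounds hold and |t² − 25| ≤ 11|t + 5| < 11·(eps/11) = eps.

delta = min(1, eps/11)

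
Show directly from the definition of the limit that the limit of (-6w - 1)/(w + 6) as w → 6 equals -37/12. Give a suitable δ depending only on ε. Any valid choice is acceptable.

Let ε > 0 be given. We want δ > 0 with 0 < |w − 6| < δ ⇒ |(-6w - 1)/(w + 6) + 37/12| < ε.
Combining over a common denominator, (-6w - 1)/(w + 6) + 37/12 = [(-6w - 1)·12 − (-37)·(w + 6)] / [12·(w + 6)] = -35(w − 6) / (12(w + 6)).
So |(-6w - 1)/(w + 6) + 37/12| = 35|w − 6| / (12·|w + 6|).
Require δ ≤ 6, so |w + 6| ≥ |12| − |w − 6| > 12 − 6 = 6.
Hence |(-6w - 1)/(w + 6) + 37/12| < 35|w − 6|/(12·6) = (35/72)|w − 6|, which is < ε once |w − 6| < (72/35)ε.
Take δ = min(6, (72/35)ε). Then 0 < |w − 6| < δ forces both bounds, so |(-6w - 1)/(w + 6) + 37/12| < ε.

δ = min(6, (72/35)ε)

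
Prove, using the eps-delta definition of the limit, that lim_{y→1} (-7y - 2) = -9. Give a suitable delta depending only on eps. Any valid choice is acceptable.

delta = eps/7

Let eps > 0 be given. We need delta > 0 so that 0 < |y − 1| < delta implies |(-7y - 2) + 9| < eps.
|(-7y - 2) + 9| = |-7y + 7| = 7|y − 1|.
So 7|y − 1| < eps exactly when |y − 1| < eps/7.
Take delta = eps/7. If 0 < |y − 1| < delta then |(-7y - 2) + 9| = 7|y − 1| < 7·(eps/7) = eps.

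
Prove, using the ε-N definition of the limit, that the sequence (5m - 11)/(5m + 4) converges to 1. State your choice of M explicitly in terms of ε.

M = 3/ε

Fix ε > 0. For m ≥ 1, |(5m - 11)/(5m + 4) − 1| = |-75|/(5(5m + 4)) = 75/(5(5m + 4)).
Since 5m + 4 ≥ 5m for m ≥ 1, this is ≤ 75/(5·5m) = 3/m.
So |(5m - 11)/(5m + 4) − 1| < ε whenever m > 3/ε.
Take M = 3/ε. If m > M then |(5m - 11)/(5m + 4) − 1| ≤ 3/m < ε.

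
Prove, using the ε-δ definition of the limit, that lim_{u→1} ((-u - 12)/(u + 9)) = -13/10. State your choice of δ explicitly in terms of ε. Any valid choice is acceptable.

Suppose ε > 0. We want δ > 0 with 0 < |u − 1| < δ ⇒ |(-u - 12)/(u + 9) + 13/10| < ε.
Combining over a common denominator, (-u - 12)/(u + 9) + 13/10 = [(-u - 12)·10 − (-13)·(u + 9)] / [10·(u + 9)] = 3(u − 1) / (10(u + 9)).
So |(-u - 12)/(u + 9) + 13/10| = 3|u − 1| / (10·|u + 9|).
Restrict δ ≤ 5. Then |u − 1| < 5 gives |u + 9| = |(u − 1) + 10| ≥ 10 − 5 = 5.
Hence |(-u - 12)/(u + 9) + 13/10| < 3|u − 1|/(10·5) = (3/50)|u − 1|, which is < ε once |u − 1| < (50/3)ε.
Take δ = min(5, (50/3)ε). Then 0 < |u − 1| < δ forces both bounds, so |(-u - 12)/(u + 9) + 13/10| < ε.

δ = min(5, (50/3)ε)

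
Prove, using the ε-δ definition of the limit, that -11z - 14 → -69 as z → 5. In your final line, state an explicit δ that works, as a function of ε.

Fix ε > 0. We need δ > 0 so that 0 < |z − 5| < δ implies |(-11z - 14) + 69| < ε.
Since (-11z - 14) + 69 = -11(z − 5), we have |(-11z - 14) + 69| = 11|z − 5|.
Thus it suffices that |z − 5| < ε/11.
Choosing δ = ε/11 gives |(-11z - 14) + 69| = 11|z − 5| < ε whenever |z − 5| < δ.

δ = ε/11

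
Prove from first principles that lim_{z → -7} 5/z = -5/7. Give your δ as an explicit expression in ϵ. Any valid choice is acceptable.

δ = min(7/2, (49/10)ϵ)

Let ϵ > 0 be given. We seek δ > 0 such that 0 < |z + 7| < δ implies |5/z + 5/7| < ϵ.
|5/z + 5/7| = 5·|-7 − z|/(7·|z|) = 5|z + 7|/(7|z|).
Restrict δ ≤ 7/2. Then |z + 7| < 7/2 gives |z| > 7/2, so 7|z| > 49/2.
Then |5/z + 5/7| < 5|z + 7|/(49/2), which is < ϵ when |z + 7| < (49/10)ϵ.
Take δ = min(7/2, (49/10)ϵ). Then 0 < |z + 7| < δ gives both |z + 7| < 7/2 and |z + 7| < (49/10)ϵ, so |5/z + 5/7| < ϵ.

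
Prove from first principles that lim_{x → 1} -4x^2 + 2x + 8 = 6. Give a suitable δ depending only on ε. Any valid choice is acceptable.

Let ε > 0. We want δ > 0 such that 0 < |x − 1| < δ implies |(-4x^2 + 2x + 8) − 6| < ε.
(-4x^2 + 2x + 8) − 6 = -4x^2 + 2x + 2 = (x − 1)(-4x - 2).
So |(-4x^2 + 2x + 8) − 6| = |x − 1|·|-4x - 2|.
Assume first that |x − 1| < 1, so |x| < 2. Then |-4x - 2| ≤ 4·2 + 2 = 10.
Hence |(-4x^2 + 2x + 8) − 6| ≤ 10|x − 1| < ε provided |x − 1| < ε/10.
Take δ = min(1, ε/10). Then 0 < |x − 1| < δ gives both |x − 1| < 1 and |x − 1| < ε/10, so |(-4x^2 + 2x + 8) − 6| < ε.

δ = min(1, ε/10)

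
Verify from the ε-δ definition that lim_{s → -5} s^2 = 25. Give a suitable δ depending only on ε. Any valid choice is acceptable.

δ = min(1, ε/11)

Fix ε > 0. We seek δ > 0 with 0 < |s + 5| < δ ⇒ |s^2 − 25| < ε.
Factor: s^2 − 25 = (s + 5)(s - 5), so |s^2 − 25| = |s + 5|·|s - 5|.
Restrict δ ≤ 1. Then |s + 5| < 1 gives |s| < 6, so by the triangle inequality |s - 5| ≤ 6 + 5 = 11.
Hence |s^2 − 25| ≤ 11|s + 5|, which is < ε once |s + 5| < ε/11.
Take δ = min(1, ε/11). If 0 < |s + 5| < δ then both bounds hold and |s^2 − 25| ≤ 11|s + 5| < 11·(ε/11) = ε.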